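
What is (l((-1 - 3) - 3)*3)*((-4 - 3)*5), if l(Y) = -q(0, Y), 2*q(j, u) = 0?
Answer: 0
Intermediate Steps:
q(j, u) = 0 (q(j, u) = (½)*0 = 0)
l(Y) = 0 (l(Y) = -1*0 = 0)
(l((-1 - 3) - 3)*3)*((-4 - 3)*5) = (0*3)*((-4 - 3)*5) = 0*(-7*5) = 0*(-35) = 0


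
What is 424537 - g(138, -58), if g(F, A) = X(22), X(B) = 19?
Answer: 424518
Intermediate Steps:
g(F, A) = 19
424537 - g(138, -58) = 424537 - 1*19 = 424537 - 19 = 424518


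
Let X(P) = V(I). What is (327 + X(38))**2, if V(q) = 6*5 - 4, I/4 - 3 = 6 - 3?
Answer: 124609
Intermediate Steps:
I = 24 (I = 12 + 4*(6 - 3) = 12 + 4*3 = 12 + 12 = 24)
V(q) = 26 (V(q) = 30 - 4 = 26)
X(P) = 26
(327 + X(38))**2 = (327 + 26)**2 = 353**2 = 124609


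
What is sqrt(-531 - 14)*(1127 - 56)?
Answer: 1071*I*sqrt(545) ≈ 25003.0*I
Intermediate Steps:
sqrt(-531 - 14)*(1127 - 56) = sqrt(-545)*1071 = (I*sqrt(545))*1071 = 1071*I*sqrt(545)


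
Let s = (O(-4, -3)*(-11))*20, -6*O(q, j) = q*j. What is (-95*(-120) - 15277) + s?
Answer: -3437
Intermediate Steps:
O(q, j) = -j*q/6 (O(q, j) = -q*j/6 = -j*q/6)
s = 440 (s = (-⅙*(-3)*(-4)*(-11))*20 = -2*(-11)*20 = 22*20 = 440)
(-95*(-120) - 15277) + s = (-95*(-120) - 15277) + 440 = (11400 - 15277) + 440 = -3877 + 440 = -3437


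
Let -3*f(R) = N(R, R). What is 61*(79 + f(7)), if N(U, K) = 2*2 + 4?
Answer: 13969/3 ≈ 4656.3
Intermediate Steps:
N(U, K) = 8 (N(U, K) = 4 + 4 = 8)
f(R) = -8/3 (f(R) = -1/3*8 = -8/3)
61*(79 + f(7)) = 61*(79 - 8/3) = 61*(229/3) = 13969/3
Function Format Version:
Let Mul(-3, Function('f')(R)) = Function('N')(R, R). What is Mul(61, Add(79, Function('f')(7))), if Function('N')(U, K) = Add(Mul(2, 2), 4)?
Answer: Rational(13969, 3) ≈ 4656.3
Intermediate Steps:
Function('N')(U, K) = 8 (Function('N')(U, K) = Add(4, 4) = 8)
Function('f')(R) = Rational(-8, 3) (Function('f')(R) = Mul(Rational(-1, 3), 8) = Rational(-8, 3))
Mul(61, Add(79, Function('f')(7))) = Mul(61, Add(79, Rational(-8, 3))) = Mul(61, Rational(229, 3)) = Rational(13969, 3)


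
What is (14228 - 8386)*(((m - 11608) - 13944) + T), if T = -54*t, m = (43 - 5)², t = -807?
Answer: 113743740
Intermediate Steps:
m = 1444 (m = 38² = 1444)
T = 43578 (T = -54*(-807) = 43578)
(14228 - 8386)*(((m - 11608) - 13944) + T) = (14228 - 8386)*(((1444 - 11608) - 13944) + 43578) = 5842*((-10164 - 13944) + 43578) = 5842*(-24108 + 43578) = 5842*19470 = 113743740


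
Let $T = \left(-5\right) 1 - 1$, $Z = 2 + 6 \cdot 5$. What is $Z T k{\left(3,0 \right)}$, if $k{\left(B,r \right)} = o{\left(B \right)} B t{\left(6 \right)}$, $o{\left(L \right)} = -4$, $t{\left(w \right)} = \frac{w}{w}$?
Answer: $2304$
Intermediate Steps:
$t{\left(w \right)} = 1$
$Z = 32$ ($Z = 2 + 30 = 32$)
$T = -6$ ($T = -5 - 1 = -6$)
$k{\left(B,r \right)} = - 4 B$ ($k{\left(B,r \right)} = - 4 B 1 = - 4 B$)
$Z T k{\left(3,0 \right)} = 32 \left(-6\right) \left(\left(-4\right) 3\right) = \left(-192\right) \left(-12\right) = 2304$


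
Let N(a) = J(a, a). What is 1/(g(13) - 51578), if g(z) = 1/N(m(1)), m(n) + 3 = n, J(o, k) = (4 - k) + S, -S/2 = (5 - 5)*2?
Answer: -6/309467 ≈ -1.9388e-5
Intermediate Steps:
S = 0 (S = -2*(5 - 5)*2 = -0*2 = -2*0 = 0)
J(o, k) = 4 - k (J(o, k) = (4 - k) + 0 = 4 - k)
m(n) = -3 + n
N(a) = 4 - a
g(z) = ⅙ (g(z) = 1/(4 - (-3 + 1)) = 1/(4 - 1*(-2)) = 1/(4 + 2) = 1/6 = ⅙)
1/(g(13) - 51578) = 1/(⅙ - 51578) = 1/(-309467/6) = -6/309467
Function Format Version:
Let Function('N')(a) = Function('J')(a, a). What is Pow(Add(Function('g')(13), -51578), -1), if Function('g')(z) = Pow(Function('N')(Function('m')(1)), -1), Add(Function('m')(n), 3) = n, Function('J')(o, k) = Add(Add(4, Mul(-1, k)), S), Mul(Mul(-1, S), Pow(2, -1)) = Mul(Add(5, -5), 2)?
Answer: Rational(-6, 309467) ≈ -1.9388e-5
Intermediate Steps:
S = 0 (S = Mul(-2, Mul(Add(5, -5), 2)) = Mul(-2, Mul(0, 2)) = Mul(-2, 0) = 0)
Function('J')(o, k) = Add(4, Mul(-1, k)) (Function('J')(o, k) = Add(Add(4, Mul(-1, k)), 0) = Add(4, Mul(-1, k)))
Function('m')(n) = Add(-3, n)
Function('N')(a) = Add(4, Mul(-1, a))
Function('g')(z) = Rational(1, 6) (Function('g')(z) = Pow(Add(4, Mul(-1, Add(-3, 1))), -1) = Pow(Add(4, Mul(-1, -2)), -1) = Pow(Add(4, 2), -1) = Pow(6, -1) = Rational(1, 6))
Pow(Add(Function('g')(13), -51578), -1) = Pow(Add(Rational(1, 6), -51578), -1) = Pow(Rational(-309467, 6), -1) = Rational(-6, 309467)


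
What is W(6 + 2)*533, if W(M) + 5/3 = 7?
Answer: 8528/3 ≈ 2842.7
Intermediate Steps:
W(M) = 16/3 (W(M) = -5/3 + 7 = 16/3)
W(6 + 2)*533 = (16/3)*533 = 8528/3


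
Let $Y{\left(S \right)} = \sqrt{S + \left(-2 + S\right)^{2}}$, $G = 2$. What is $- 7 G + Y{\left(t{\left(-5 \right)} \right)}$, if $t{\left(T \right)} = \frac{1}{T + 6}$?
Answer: $-14 + \sqrt{2} \approx -12.586$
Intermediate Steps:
$t{\left(T \right)} = \frac{1}{6 + T}$
$- 7 G + Y{\left(t{\left(-5 \right)} \right)} = \left(-7\right) 2 + \sqrt{\frac{1}{6 - 5} + \left(-2 + \frac{1}{6 - 5}\right)^{2}} = -14 + \sqrt{1^{-1} + \left(-2 + 1^{-1}\right)^{2}} = -14 + \sqrt{1 + \left(-2 + 1\right)^{2}} = -14 + \sqrt{1 + \left(-1\right)^{2}} = -14 + \sqrt{1 + 1} = -14 + \sqrt{2}$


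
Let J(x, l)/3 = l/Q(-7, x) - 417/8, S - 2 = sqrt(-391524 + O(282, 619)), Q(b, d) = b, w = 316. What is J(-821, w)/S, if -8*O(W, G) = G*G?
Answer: -10894/8202565 + 5447*I*sqrt(7030706)/32810260 ≈ -0.0013281 + 0.4402*I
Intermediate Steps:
O(W, G) = -G**2/8 (O(W, G) = -G*G/8 = -G**2/8)
S = 2 + I*sqrt(7030706)/4 (S = 2 + sqrt(-391524 - 1/8*619**2) = 2 + sqrt(-391524 - 1/8*383161) = 2 + sqrt(-391524 - 383161/8) = 2 + sqrt(-3515353/8) = 2 + I*sqrt(7030706)/4 ≈ 2.0 + 662.89*I)
J(x, l) = -1251/8 - 3*l/7 (J(x, l) = 3*(l/(-7) - 417/8) = 3*(l*(-1/7) - 417*1/8) = 3*(-l/7 - 417/8) = 3*(-417/8 - l/7) = -1251/8 - 3*l/7)
J(-821, w)/S = (-1251/8 - 3/7*316)/(2 + I*sqrt(7030706)/4) = (-1251/8 - 948/7)/(2 + I*sqrt(7030706)/4) = -16341/(56*(2 + I*sqrt(7030706)/4))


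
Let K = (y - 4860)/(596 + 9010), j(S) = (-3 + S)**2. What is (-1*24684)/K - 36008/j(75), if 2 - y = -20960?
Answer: -76861336847/5217048 ≈ -14733.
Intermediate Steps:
y = 20962 (y = 2 - 1*(-20960) = 2 + 20960 = 20962)
K = 8051/4803 (K = (20962 - 4860)/(596 + 9010) = 16102/9606 = 16102*(1/9606) = 8051/4803 ≈ 1.6762)
(-1*24684)/K - 36008/j(75) = (-1*24684)/(8051/4803) - 36008/(-3 + 75)**2 = -24684*4803/8051 - 36008/(72**2) = -118557252/8051 - 36008/5184 = -118557252/8051 - 36008*1/5184 = -118557252/8051 - 4501/648 = -76861336847/5217048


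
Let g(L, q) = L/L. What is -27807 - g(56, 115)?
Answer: -27808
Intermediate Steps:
g(L, q) = 1
-27807 - g(56, 115) = -27807 - 1*1 = -27807 - 1 = -27808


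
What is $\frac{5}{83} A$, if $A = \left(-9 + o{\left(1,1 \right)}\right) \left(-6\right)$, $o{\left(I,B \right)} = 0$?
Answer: $\frac{270}{83} \approx 3.253$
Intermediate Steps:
$A = 54$ ($A = \left(-9 + 0\right) \left(-6\right) = \left(-9\right) \left(-6\right) = 54$)
$\frac{5}{83} A = \frac{5}{83} \cdot 54 = \frac{270}{83}$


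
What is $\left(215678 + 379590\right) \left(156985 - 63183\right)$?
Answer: $55837328936$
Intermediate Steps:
$\left(215678 + 379590\right) \left(156985 - 63183\right) = 595268 \left(156985 + \left(-159867 + 96684\right)\right) = 595268 \left(156985 - 63183\right) = 595268 \cdot 93802 = 55837328936$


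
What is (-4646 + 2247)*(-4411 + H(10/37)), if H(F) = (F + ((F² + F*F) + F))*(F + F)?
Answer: 535964387617/50653 ≈ 1.0581e+7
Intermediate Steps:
H(F) = 2*F*(2*F + 2*F²) (H(F) = (F + ((F² + F²) + F))*(2*F) = (F + (2*F² + F))*(2*F) = (F + (F + 2*F²))*(2*F) = (2*F + 2*F²)*(2*F) = 2*F*(2*F + 2*F²))
(-4646 + 2247)*(-4411 + H(10/37)) = (-4646 + 2247)*(-4411 + 4*(10/37)²*(1 + 10/37)) = -2399*(-4411 + 4*(10*(1/37))²*(1 + 10*(1/37))) = -2399*(-4411 + 4*(10/37)²*(1 + 10/37)) = -2399*(-4411 + 4*(100/1369)*(47/37)) = -2399*(-4411 + 18800/50653) = -2399*(-223411583/50653) = 535964387617/50653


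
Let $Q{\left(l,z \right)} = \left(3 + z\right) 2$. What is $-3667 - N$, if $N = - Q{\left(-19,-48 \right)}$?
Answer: $-3757$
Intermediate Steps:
$Q{\left(l,z \right)} = 6 + 2 z$
$N = 90$ ($N = - (6 + 2 \left(-48\right)) = - (6 - 96) = \left(-1\right) \left(-90\right) = 90$)
$-3667 - N = -3667 - 90 = -3757$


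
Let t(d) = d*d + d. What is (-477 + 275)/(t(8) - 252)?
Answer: 101/90 ≈ 1.1222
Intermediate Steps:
t(d) = d + d² (t(d) = d² + d = d + d²)
(-477 + 275)/(t(8) - 252) = (-477 + 275)/(8*(1 + 8) - 252) = -202/(8*9 - 252) = -202/(72 - 252) = -202/(-180) = -1/180*(-202) = 101/90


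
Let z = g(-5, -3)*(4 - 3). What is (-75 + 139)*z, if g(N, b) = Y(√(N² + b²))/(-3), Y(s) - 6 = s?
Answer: -128 - 64*√34/3 ≈ -252.39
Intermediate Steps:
Y(s) = 6 + s
g(N, b) = -2 - √(N² + b²)/3 (g(N, b) = (6 + √(N² + b²))/(-3) = (6 + √(N² + b²))*(-⅓) = -2 - √(N² + b²)/3)
z = -2 - √34/3 (z = (-2 - √((-5)² + (-3)²)/3)*(4 - 3) = (-2 - √(25 + 9)/3)*1 = (-2 - √34/3)*1 = -2 - √34/3 ≈ -3.9436)
(-75 + 139)*z = (-75 + 139)*(-2 - √34/3) = 64*(-2 - √34/3) = -128 - 64*√34/3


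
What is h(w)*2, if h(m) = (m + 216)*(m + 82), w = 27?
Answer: 52974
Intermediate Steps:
h(m) = (82 + m)*(216 + m) (h(m) = (216 + m)*(82 + m) = (82 + m)*(216 + m))
h(w)*2 = (17712 + 27² + 298*27)*2 = (17712 + 729 + 8046)*2 = 26487*2 = 52974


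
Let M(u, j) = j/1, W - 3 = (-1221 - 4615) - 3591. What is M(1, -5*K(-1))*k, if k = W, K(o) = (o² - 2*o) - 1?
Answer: 94240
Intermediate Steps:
K(o) = -1 + o² - 2*o
W = -9424 (W = 3 + ((-1221 - 4615) - 3591) = 3 + (-5836 - 3591) = 3 - 9427 = -9424)
M(u, j) = j (M(u, j) = j*1 = j)
k = -9424
M(1, -5*K(-1))*k = -5*(-1 + (-1)² - 2*(-1))*(-9424) = -5*(-1 + 1 + 2)*(-9424) = -5*2*(-9424) = -10*(-9424) = 94240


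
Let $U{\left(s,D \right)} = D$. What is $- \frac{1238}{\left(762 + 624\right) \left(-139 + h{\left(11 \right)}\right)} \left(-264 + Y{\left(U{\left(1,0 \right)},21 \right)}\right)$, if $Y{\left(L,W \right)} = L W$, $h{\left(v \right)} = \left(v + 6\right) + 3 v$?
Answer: $- \frac{4952}{1869} \approx -2.6495$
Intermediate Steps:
$h{\left(v \right)} = 6 + 4 v$ ($h{\left(v \right)} = \left(6 + v\right) + 3 v = 6 + 4 v$)
$- \frac{1238}{\left(762 + 624\right) \left(-139 + h{\left(11 \right)}\right)} \left(-264 + Y{\left(U{\left(1,0 \right)},21 \right)}\right) = - \frac{1238}{\left(762 + 624\right) \left(-139 + \left(6 + 4 \cdot 11\right)\right)} \left(-264 + 0 \cdot 21\right) = - \frac{1238}{1386 \left(-139 + \left(6 + 44\right)\right)} \left(-264 + 0\right) = - \frac{1238}{1386 \left(-139 + 50\right)} \left(-264\right) = - \frac{1238}{1386 \left(-89\right)} \left(-264\right) = - \frac{1238}{-123354} \left(-264\right) = \left(-1238\right) \left(- \frac{1}{123354}\right) \left(-264\right) = \frac{619}{61677} \left(-264\right) = - \frac{4952}{1869}$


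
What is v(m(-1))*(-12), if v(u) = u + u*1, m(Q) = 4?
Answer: -96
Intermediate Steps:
v(u) = 2*u (v(u) = u + u = 2*u)
v(m(-1))*(-12) = (2*4)*(-12) = 8*(-12) = -96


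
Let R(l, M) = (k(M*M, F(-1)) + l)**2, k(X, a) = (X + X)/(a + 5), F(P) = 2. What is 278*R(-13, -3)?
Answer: 1481462/49 ≈ 30234.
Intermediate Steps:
k(X, a) = 2*X/(5 + a) (k(X, a) = (2*X)/(5 + a) = 2*X/(5 + a))
R(l, M) = (l + 2*M**2/7)**2 (R(l, M) = (2*(M*M)/(5 + 2) + l)**2 = (2*M**2/7 + l)**2 = (l + 2*M**2/7)**2)
278*R(-13, -3) = 278*((2*(-3)**2 + 7*(-13))**2/49) = 278*((2*9 - 91)**2/49) = 278*((18 - 91)**2/49) = 278*((1/49)*(-73)**2) = 278*((1/49)*5329) = 278*(5329/49) = 1481462/49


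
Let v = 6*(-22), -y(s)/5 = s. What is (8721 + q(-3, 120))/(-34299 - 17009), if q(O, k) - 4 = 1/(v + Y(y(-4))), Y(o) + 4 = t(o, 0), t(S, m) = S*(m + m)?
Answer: -1186599/6977888 ≈ -0.17005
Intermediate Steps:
y(s) = -5*s
v = -132
t(S, m) = 2*S*m (t(S, m) = S*(2*m) = 2*S*m)
Y(o) = -4 (Y(o) = -4 + 2*o*0 = -4 + 0 = -4)
q(O, k) = 543/136 (q(O, k) = 4 + 1/(-132 - 4) = 4 + 1/(-136) = 4 - 1/136 = 543/136)
(8721 + q(-3, 120))/(-34299 - 17009) = (8721 + 543/136)/(-34299 - 17009) = (1186599/136)/(-51308) = (1186599/136)*(-1/51308) = -1186599/6977888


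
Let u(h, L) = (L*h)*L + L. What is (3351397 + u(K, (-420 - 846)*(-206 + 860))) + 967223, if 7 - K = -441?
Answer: 307114928103264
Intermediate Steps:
K = 448 (K = 7 - 1*(-441) = 7 + 441 = 448)
u(h, L) = L + h*L² (u(h, L) = h*L² + L = L + h*L²)
(3351397 + u(K, (-420 - 846)*(-206 + 860))) + 967223 = (3351397 + ((-420 - 846)*(-206 + 860))*(1 + ((-420 - 846)*(-206 + 860))*448)) + 967223 = (3351397 + (-1266*654)*(1 - 1266*654*448)) + 967223 = (3351397 - 827964*(1 - 827964*448)) + 967223 = (3351397 - 827964*(1 - 370927872)) + 967223 = (3351397 - 827964*(-370927871)) + 967223 = (3351397 + 307114923784644) + 967223 = 307114927136041 + 967223 = 307114928103264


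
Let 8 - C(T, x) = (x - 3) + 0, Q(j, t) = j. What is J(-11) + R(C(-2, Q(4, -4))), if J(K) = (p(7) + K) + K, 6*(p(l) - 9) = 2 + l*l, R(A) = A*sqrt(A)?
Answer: -9/2 + 7*sqrt(7) ≈ 14.020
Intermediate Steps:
C(T, x) = 11 - x (C(T, x) = 8 - ((x - 3) + 0) = 8 - ((-3 + x) + 0) = 8 - (-3 + x) = 8 + (3 - x) = 11 - x)
R(A) = A**(3/2)
p(l) = 28/3 + l**2/6 (p(l) = 9 + (2 + l*l)/6 = 9 + (2 + l**2)/6 = 9 + (1/3 + l**2/6) = 28/3 + l**2/6)
J(K) = 35/2 + 2*K (J(K) = ((28/3 + (1/6)*7**2) + K) + K = ((28/3 + (1/6)*49) + K) + K = ((28/3 + 49/6) + K) + K = (35/2 + K) + K = 35/2 + 2*K)
J(-11) + R(C(-2, Q(4, -4))) = (35/2 + 2*(-11)) + (11 - 1*4)**(3/2) = (35/2 - 22) + (11 - 4)**(3/2) = -9/2 + 7**(3/2) = -9/2 + 7*sqrt(7)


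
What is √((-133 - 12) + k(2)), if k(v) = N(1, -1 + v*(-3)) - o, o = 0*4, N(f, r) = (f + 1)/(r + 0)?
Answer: 3*I*√791/7 ≈ 12.053*I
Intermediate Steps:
N(f, r) = (1 + f)/r
o = 0
k(v) = 2/(-1 - 3*v) (k(v) = (1 + 1)/(-1 + v*(-3)) - 1*0 = 2/(-1 - 3*v) + 0 = 2/(-1 - 3*v))
√((-133 - 12) + k(2)) = √((-133 - 12) - 2/(1 + 3*2)) = √(-145 - 2/(1 + 6)) = √(-145 - 2/7) = √(-1017/7) = 3*I*√791/7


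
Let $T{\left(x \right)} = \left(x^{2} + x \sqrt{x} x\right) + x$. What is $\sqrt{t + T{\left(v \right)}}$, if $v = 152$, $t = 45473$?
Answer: $\sqrt{68729 + 46208 \sqrt{38}} \approx 594.62$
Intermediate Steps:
$T{\left(x \right)} = x + x^{2} + x^{\frac{5}{2}}$ ($T{\left(x \right)} = \left(x^{2} + x^{\frac{3}{2}} x\right) + x = \left(x^{2} + x^{\frac{5}{2}}\right) + x = x + x^{2} + x^{\frac{5}{2}}$)
$\sqrt{t + T{\left(v \right)}} = \sqrt{45473 + \left(152 + 152^{2} + 152^{\frac{5}{2}}\right)} = \sqrt{45473 + \left(152 + 23104 + 46208 \sqrt{38}\right)} = \sqrt{45473 + \left(23256 + 46208 \sqrt{38}\right)} = \sqrt{68729 + 46208 \sqrt{38}}$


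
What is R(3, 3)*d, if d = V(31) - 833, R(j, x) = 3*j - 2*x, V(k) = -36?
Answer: -2607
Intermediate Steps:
R(j, x) = -2*x + 3*j
d = -869 (d = -36 - 833 = -869)
R(3, 3)*d = (-2*3 + 3*3)*(-869) = (-6 + 9)*(-869) = 3*(-869) = -2607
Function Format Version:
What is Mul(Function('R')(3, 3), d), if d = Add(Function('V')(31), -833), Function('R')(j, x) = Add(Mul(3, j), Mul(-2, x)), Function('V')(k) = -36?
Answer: -2607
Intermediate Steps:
Function('R')(j, x) = Add(Mul(-2, x), Mul(3, j))
d = -869 (d = Add(-36, -833) = -869)
Mul(Function('R')(3, 3), d) = Mul(Add(Mul(-2, 3), Mul(3, 3)), -869) = Mul(Add(-6, 9), -869) = Mul(3, -869) = -2607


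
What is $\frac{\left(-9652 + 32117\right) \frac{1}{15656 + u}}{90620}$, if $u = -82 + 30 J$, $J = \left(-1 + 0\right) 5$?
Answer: $\frac{4493}{279544576} \approx 1.6073 \cdot 10^{-5}$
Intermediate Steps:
$J = -5$ ($J = \left(-1\right) 5 = -5$)
$u = -232$ ($u = -82 + 30 \left(-5\right) = -82 - 150 = -232$)
$\frac{\left(-9652 + 32117\right) \frac{1}{15656 + u}}{90620} = \frac{\left(-9652 + 32117\right) \frac{1}{15656 - 232}}{90620} = \frac{22465}{15424} \cdot \frac{1}{90620} = \frac{4493}{279544576}$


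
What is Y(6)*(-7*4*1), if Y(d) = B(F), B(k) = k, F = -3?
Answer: 84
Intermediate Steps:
Y(d) = -3
Y(6)*(-7*4*1) = -3*(-7*4) = -(-84) = -3*(-28) = 84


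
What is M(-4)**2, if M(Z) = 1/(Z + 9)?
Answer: 1/25 ≈ 0.040000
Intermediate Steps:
M(Z) = 1/(9 + Z)
M(-4)**2 = (1/(9 - 4))**2 = (1/5)**2 = 1/25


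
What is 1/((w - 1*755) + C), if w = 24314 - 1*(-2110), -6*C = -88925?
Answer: 6/242939 ≈ 2.4698e-5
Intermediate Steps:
C = 88925/6 (C = -⅙*(-88925) = 88925/6 ≈ 14821.)
w = 26424 (w = 24314 + 2110 = 26424)
1/((w - 1*755) + C) = 1/((26424 - 1*755) + 88925/6) = 1/((26424 - 755) + 88925/6) = 1/(25669 + 88925/6) = 1/(242939/6) = 6/242939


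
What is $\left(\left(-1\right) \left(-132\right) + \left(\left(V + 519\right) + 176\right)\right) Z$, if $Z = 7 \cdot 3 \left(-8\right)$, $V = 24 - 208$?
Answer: $-108024$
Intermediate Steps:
$V = -184$
$Z = -168$ ($Z = 21 \left(-8\right) = -168$)
$\left(\left(-1\right) \left(-132\right) + \left(\left(V + 519\right) + 176\right)\right) Z = \left(\left(-1\right) \left(-132\right) + \left(\left(-184 + 519\right) + 176\right)\right) \left(-168\right) = \left(132 + \left(335 + 176\right)\right) \left(-168\right) = \left(132 + 511\right) \left(-168\right) = 643 \left(-168\right) = -108024$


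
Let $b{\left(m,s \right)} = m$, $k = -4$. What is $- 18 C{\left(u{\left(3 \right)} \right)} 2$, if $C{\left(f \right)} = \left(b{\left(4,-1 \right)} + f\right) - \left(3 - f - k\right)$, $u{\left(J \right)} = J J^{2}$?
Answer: $-1836$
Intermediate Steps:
$u{\left(J \right)} = J^{3}$
$C{\left(f \right)} = -3 + 2 f$ ($C{\left(f \right)} = \left(4 + f\right) + \left(\left(f - 4\right) - 3\right) = \left(4 + f\right) + \left(\left(-4 + f\right) - 3\right) = \left(4 + f\right) + \left(-7 + f\right) = -3 + 2 f$)
$- 18 C{\left(u{\left(3 \right)} \right)} 2 = - 18 \left(-3 + 2 \cdot 3^{3}\right) 2 = - 18 \left(-3 + 2 \cdot 27\right) 2 = - 18 \left(-3 + 54\right) 2 = \left(-18\right) 51 \cdot 2 = \left(-918\right) 2 = -1836$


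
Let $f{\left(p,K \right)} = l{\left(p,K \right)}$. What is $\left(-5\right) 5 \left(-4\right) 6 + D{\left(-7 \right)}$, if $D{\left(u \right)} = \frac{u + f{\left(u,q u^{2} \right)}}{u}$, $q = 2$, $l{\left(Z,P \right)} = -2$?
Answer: $\frac{4209}{7} \approx 601.29$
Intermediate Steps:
$f{\left(p,K \right)} = -2$
$D{\left(u \right)} = \frac{-2 + u}{u}$ ($D{\left(u \right)} = \frac{u - 2}{u} = \frac{-2 + u}{u}$)
$\left(-5\right) 5 \left(-4\right) 6 + D{\left(-7 \right)} = \left(-5\right) 5 \left(-4\right) 6 + \frac{-2 - 7}{-7} = \left(-25\right) \left(-4\right) 6 - - \frac{9}{7} = 100 \cdot 6 + \frac{9}{7} = 600 + \frac{9}{7} = \frac{4209}{7}$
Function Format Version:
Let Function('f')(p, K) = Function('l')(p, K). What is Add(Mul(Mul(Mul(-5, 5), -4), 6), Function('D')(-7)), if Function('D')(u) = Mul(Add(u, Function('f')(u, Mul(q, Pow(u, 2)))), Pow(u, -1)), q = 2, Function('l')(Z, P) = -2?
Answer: Rational(4209, 7) ≈ 601.29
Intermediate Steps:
Function('f')(p, K) = -2
Function('D')(u) = Mul(Pow(u, -1), Add(-2, u)) (Function('D')(u) = Mul(Add(u, -2), Pow(u, -1)) = Mul(Add(-2, u), Pow(u, -1)) = Mul(Pow(u, -1), Add(-2, u)))
Add(Mul(Mul(Mul(-5, 5), -4), 6), Function('D')(-7)) = Add(Mul(Mul(Mul(-5, 5), -4), 6), Mul(Pow(-7, -1), Add(-2, -7))) = Add(Mul(Mul(-25, -4), 6), Mul(Rational(-1, 7), -9)) = Add(Mul(100, 6), Rational(9, 7)) = Add(600, Rational(9, 7)) = Rational(4209, 7)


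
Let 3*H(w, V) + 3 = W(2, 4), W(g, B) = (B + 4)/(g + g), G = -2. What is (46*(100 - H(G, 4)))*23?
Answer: 318458/3 ≈ 1.0615e+5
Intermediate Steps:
W(g, B) = (4 + B)/(2*g) (W(g, B) = (4 + B)/((2*g)) = (4 + B)*(1/(2*g)) = (4 + B)/(2*g))
H(w, V) = -⅓ (H(w, V) = -1 + ((½)*(4 + 4)/2)/3 = -1 + ((½)*(½)*8)/3 = -1 + (⅓)*2 = -1 + ⅔ = -⅓)
(46*(100 - H(G, 4)))*23 = (46*(100 - 1*(-⅓)))*23 = (46*(100 + ⅓))*23 = (46*(301/3))*23 = (13846/3)*23 = 318458/3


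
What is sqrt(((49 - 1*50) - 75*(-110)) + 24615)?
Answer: 4*sqrt(2054) ≈ 181.28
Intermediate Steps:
sqrt(((49 - 1*50) - 75*(-110)) + 24615) = sqrt(((49 - 50) + 8250) + 24615) = sqrt((-1 + 8250) + 24615) = sqrt(8249 + 24615) = sqrt(32864) = 4*sqrt(2054)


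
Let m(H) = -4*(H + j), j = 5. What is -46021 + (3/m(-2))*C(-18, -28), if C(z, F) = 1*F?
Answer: -46014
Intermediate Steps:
C(z, F) = F
m(H) = -20 - 4*H (m(H) = -4*(H + 5) = -4*(5 + H) = -20 - 4*H)
-46021 + (3/m(-2))*C(-18, -28) = -46021 + (3/(-20 - 4*(-2)))*(-28) = -46021 + (3/(-20 + 8))*(-28) = -46021 + (3/(-12))*(-28) = -46021 + (3*(-1/12))*(-28) = -46021 - 1/4*(-28) = -46021 + 7 = -46014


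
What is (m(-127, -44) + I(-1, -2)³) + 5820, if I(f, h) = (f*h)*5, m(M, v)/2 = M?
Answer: 6566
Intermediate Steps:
m(M, v) = 2*M
I(f, h) = 5*f*h
(m(-127, -44) + I(-1, -2)³) + 5820 = (2*(-127) + (5*(-1)*(-2))³) + 5820 = (-254 + 10³) + 5820 = (-254 + 1000) + 5820 = 746 + 5820 = 6566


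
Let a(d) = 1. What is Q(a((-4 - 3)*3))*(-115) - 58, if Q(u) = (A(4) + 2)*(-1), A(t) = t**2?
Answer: 2012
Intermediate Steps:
Q(u) = -18 (Q(u) = (4**2 + 2)*(-1) = (16 + 2)*(-1) = 18*(-1) = -18)
Q(a((-4 - 3)*3))*(-115) - 58 = -18*(-115) - 58 = 2070 - 58 = 2012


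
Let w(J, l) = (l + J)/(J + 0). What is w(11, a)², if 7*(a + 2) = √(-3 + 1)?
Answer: (63 + I*√2)²/5929 ≈ 0.66908 + 0.030054*I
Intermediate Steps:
a = -2 + I*√2/7 (a = -2 + √(-3 + 1)/7 = -2 + √(-2)/7 = -2 + (I*√2)/7 = -2 + I*√2/7 ≈ -2.0 + 0.20203*I)
w(J, l) = (J + l)/J
w(11, a)² = ((11 + (-2 + I*√2/7))/11)² = ((9 + I*√2/7)/11)² = (9/11 + I*√2/77)²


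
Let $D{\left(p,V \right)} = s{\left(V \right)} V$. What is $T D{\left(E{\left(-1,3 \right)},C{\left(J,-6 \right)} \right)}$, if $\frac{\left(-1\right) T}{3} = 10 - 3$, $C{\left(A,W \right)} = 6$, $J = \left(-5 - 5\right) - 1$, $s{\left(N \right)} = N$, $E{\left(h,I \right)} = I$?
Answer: $-756$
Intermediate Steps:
$J = -11$ ($J = -10 - 1 = -11$)
$D{\left(p,V \right)} = V^{2}$ ($D{\left(p,V \right)} = V V = V^{2}$)
$T = -21$ ($T = - 3 \left(10 - 3\right) = \left(-3\right) 7 = -21$)
$T D{\left(E{\left(-1,3 \right)},C{\left(J,-6 \right)} \right)} = - 21 \cdot 6^{2} = \left(-21\right) 36 = -756$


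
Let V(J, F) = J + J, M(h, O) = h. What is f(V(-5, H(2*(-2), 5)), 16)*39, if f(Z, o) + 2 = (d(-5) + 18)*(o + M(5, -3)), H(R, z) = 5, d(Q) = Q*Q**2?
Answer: -87711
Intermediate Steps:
d(Q) = Q**3
V(J, F) = 2*J
f(Z, o) = -537 - 107*o (f(Z, o) = -2 + ((-5)**3 + 18)*(o + 5) = -2 + (-125 + 18)*(5 + o) = -2 - 107*(5 + o) = -2 + (-535 - 107*o) = -537 - 107*o)
f(V(-5, H(2*(-2), 5)), 16)*39 = (-537 - 107*16)*39 = (-537 - 1712)*39 = -2249*39 = -87711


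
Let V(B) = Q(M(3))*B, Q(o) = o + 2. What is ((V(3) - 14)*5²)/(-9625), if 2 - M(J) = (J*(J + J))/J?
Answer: 4/77 ≈ 0.051948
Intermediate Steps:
M(J) = 2 - 2*J (M(J) = 2 - J*(J + J)/J = 2 - J*(2*J)/J = 2 - 2*J²/J = 2 - 2*J)
Q(o) = 2 + o
V(B) = -2*B (V(B) = (2 + (2 - 2*3))*B = (2 + (2 - 6))*B = (2 - 4)*B = -2*B)
((V(3) - 14)*5²)/(-9625) = ((-2*3 - 14)*5²)/(-9625) = ((-6 - 14)*25)*(-1/9625) = -20*25*(-1/9625) = -500*(-1/9625) = 4/77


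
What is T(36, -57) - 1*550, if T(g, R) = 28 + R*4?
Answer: -750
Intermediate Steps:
T(g, R) = 28 + 4*R
T(36, -57) - 1*550 = (28 + 4*(-57)) - 1*550 = (28 - 228) - 550 = -200 - 550 = -750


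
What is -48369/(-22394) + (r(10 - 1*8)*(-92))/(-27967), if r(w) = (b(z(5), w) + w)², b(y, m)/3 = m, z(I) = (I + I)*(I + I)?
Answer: 1484591695/626292998 ≈ 2.3704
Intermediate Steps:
z(I) = 4*I² (z(I) = (2*I)*(2*I) = 4*I²)
b(y, m) = 3*m
r(w) = 16*w² (r(w) = (3*w + w)² = (4*w)² = 16*w²)
-48369/(-22394) + (r(10 - 1*8)*(-92))/(-27967) = -48369/(-22394) + ((16*(10 - 1*8)²)*(-92))/(-27967) = -48369*(-1/22394) + ((16*(10 - 8)²)*(-92))*(-1/27967) = 48369/22394 + ((16*2²)*(-92))*(-1/27967) = 48369/22394 + ((16*4)*(-92))*(-1/27967) = 48369/22394 + (64*(-92))*(-1/27967) = 48369/22394 - 5888*(-1/27967) = 48369/22394 + 5888/27967 = 1484591695/626292998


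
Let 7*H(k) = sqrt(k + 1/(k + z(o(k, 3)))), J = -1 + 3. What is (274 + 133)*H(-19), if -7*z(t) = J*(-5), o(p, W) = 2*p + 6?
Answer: 814*I*sqrt(72078)/861 ≈ 253.82*I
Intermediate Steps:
J = 2
o(p, W) = 6 + 2*p
z(t) = 10/7 (z(t) = -2*(-5)/7 = -1/7*(-10) = 10/7)
H(k) = sqrt(k + 1/(10/7 + k))/7 (H(k) = sqrt(k + 1/(k + 10/7))/7 = sqrt(k + 1/(10/7 + k))/7)
(274 + 133)*H(-19) = (274 + 133)*(sqrt((7 - 19*(10 + 7*(-19)))/(10 + 7*(-19)))/7) = 407*(sqrt((7 - 19*(10 - 133))/(10 - 133))/7) = 407*(sqrt((7 - 19*(-123))/(-123))/7) = 407*(sqrt(-(7 + 2337)/123)/7) = 407*(sqrt(-1/123*2344)/7) = 407*(sqrt(-2344/123)/7) = 407*((2*I*sqrt(72078)/123)/7) = 407*(2*I*sqrt(72078)/861) = 814*I*sqrt(72078)/861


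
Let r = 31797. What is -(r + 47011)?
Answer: -78808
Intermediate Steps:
-(r + 47011) = -(31797 + 47011) = -1*78808 = -78808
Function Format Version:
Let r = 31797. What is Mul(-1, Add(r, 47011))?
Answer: -78808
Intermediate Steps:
Mul(-1, Add(r, 47011)) = Mul(-1, Add(31797, 47011)) = Mul(-1, 78808) = -78808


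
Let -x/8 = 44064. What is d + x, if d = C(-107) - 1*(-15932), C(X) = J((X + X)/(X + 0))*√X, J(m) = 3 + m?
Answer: -336580 + 5*I*√107 ≈ -3.3658e+5 + 51.72*I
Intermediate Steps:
C(X) = 5*√X (C(X) = (3 + (X + X)/(X + 0))*√X = (3 + (2*X)/X)*√X = (3 + 2)*√X = 5*√X)
x = -352512 (x = -8*44064 = -352512)
d = 15932 + 5*I*√107 (d = 5*√(-107) - 1*(-15932) = 5*(I*√107) + 15932 = 5*I*√107 + 15932 = 15932 + 5*I*√107 ≈ 15932.0 + 51.72*I)
d + x = (15932 + 5*I*√107) - 352512 = -336580 + 5*I*√107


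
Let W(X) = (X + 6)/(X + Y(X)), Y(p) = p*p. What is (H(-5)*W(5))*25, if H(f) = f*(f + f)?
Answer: 1375/3 ≈ 458.33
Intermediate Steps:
Y(p) = p²
H(f) = 2*f² (H(f) = f*(2*f) = 2*f²)
W(X) = (6 + X)/(X + X²) (W(X) = (X + 6)/(X + X²) = (6 + X)/(X + X²))
(H(-5)*W(5))*25 = ((2*(-5)²)*((6 + 5)/(5*(1 + 5))))*25 = ((2*25)*((⅕)*11/6))*25 = (50*((⅕)*(⅙)*11))*25 = (50*(11/30))*25 = (55/3)*25 = 1375/3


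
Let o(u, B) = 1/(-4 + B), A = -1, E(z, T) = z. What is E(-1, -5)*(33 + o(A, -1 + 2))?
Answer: -98/3 ≈ -32.667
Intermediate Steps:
E(-1, -5)*(33 + o(A, -1 + 2)) = -(33 + 1/(-4 + (-1 + 2))) = -(33 + 1/(-4 + 1)) = -(33 + 1/(-3)) = -(33 - 1/3) = -1*98/3 = -98/3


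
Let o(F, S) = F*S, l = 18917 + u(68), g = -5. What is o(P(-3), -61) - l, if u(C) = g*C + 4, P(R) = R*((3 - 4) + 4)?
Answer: -18032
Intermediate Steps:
P(R) = 3*R (P(R) = R*(-1 + 4) = R*3 = 3*R)
u(C) = 4 - 5*C (u(C) = -5*C + 4 = 4 - 5*C)
l = 18581 (l = 18917 + (4 - 5*68) = 18917 + (4 - 340) = 18917 - 336 = 18581)
o(P(-3), -61) - l = (3*(-3))*(-61) - 1*18581 = -9*(-61) - 18581 = 549 - 18581 = -18032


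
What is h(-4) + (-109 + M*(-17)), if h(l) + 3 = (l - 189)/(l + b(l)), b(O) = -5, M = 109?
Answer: -17492/9 ≈ -1943.6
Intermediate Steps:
h(l) = -3 + (-189 + l)/(-5 + l) (h(l) = -3 + (l - 189)/(l - 5) = -3 + (-189 + l)/(-5 + l))
h(-4) + (-109 + M*(-17)) = 2*(-87 - 1*(-4))/(-5 - 4) + (-109 + 109*(-17)) = 2*(-87 + 4)/(-9) + (-109 - 1853) = 2*(-⅑)*(-83) - 1962 = 166/9 - 1962 = -17492/9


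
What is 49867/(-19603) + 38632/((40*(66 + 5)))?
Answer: 76960102/6959065 ≈ 11.059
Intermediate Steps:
49867/(-19603) + 38632/((40*(66 + 5))) = 49867*(-1/19603) + 38632/((40*71)) = -49867/19603 + 38632/2840 = -49867/19603 + 38632*(1/2840) = -49867/19603 + 4829/355 = 76960102/6959065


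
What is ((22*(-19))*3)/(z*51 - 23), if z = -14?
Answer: 114/67 ≈ 1.7015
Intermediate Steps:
((22*(-19))*3)/(z*51 - 23) = ((22*(-19))*3)/(-14*51 - 23) = (-418*3)/(-714 - 23) = -1254/(-737) = -1254*(-1/737) = 114/67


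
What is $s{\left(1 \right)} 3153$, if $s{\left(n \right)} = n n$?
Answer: $3153$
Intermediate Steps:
$s{\left(n \right)} = n^{2}$
$s{\left(1 \right)} 3153 = 1^{2} \cdot 3153 = 1 \cdot 3153 = 3153$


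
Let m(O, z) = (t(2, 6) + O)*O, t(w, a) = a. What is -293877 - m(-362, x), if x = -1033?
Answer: -422749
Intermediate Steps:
m(O, z) = O*(6 + O) (m(O, z) = (6 + O)*O = O*(6 + O))
-293877 - m(-362, x) = -293877 - (-362)*(6 - 362) = -293877 - (-362)*(-356) = -293877 - 1*128872 = -293877 - 128872 = -422749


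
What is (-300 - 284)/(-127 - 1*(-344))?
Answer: -584/217 ≈ -2.6912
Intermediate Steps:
(-300 - 284)/(-127 - 1*(-344)) = -584/(-127 + 344) = -584/217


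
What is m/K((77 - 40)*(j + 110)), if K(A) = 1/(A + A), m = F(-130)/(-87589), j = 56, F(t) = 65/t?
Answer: 6142/87589 ≈ 0.070123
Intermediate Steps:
m = 1/175178 (m = (65/(-130))/(-87589) = (65*(-1/130))*(-1/87589) = -½*(-1/87589) = 1/175178 ≈ 5.7085e-6)
K(A) = 1/(2*A)
m/K((77 - 40)*(j + 110)) = 1/(175178*((1/(2*(((77 - 40)*(56 + 110))))))) = 1/(175178*((1/(2*((37*166)))))) = 1/(175178*(((½)/6142))) = 1/(175178*(((½)*(1/6142)))) = 1/(175178*(1/12284)) = (1/175178)*12284 = 6142/87589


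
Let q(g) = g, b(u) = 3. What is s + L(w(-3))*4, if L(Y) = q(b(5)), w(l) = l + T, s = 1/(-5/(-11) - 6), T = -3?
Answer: 721/61 ≈ 11.820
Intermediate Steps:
s = -11/61 (s = 1/(-5*(-1/11) - 6) = 1/(5/11 - 6) = 1/(-61/11) = -11/61 ≈ -0.18033)
w(l) = -3 + l (w(l) = l - 3 = -3 + l)
L(Y) = 3
s + L(w(-3))*4 = -11/61 + 3*4 = -11/61 + 12 = 721/61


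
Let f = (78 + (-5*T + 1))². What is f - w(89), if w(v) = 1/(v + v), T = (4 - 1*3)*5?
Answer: 519047/178 ≈ 2916.0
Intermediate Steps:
T = 5 (T = (4 - 3)*5 = 1*5 = 5)
w(v) = 1/(2*v)
f = 2916 (f = (78 + (-5*5 + 1))² = (78 + (-25 + 1))² = (78 - 24)² = 54² = 2916)
f - w(89) = 2916 - 1/(2*89) = 2916 - 1*1/178 = 2916 - 1/178 = 519047/178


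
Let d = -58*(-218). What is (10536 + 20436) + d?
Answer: 43616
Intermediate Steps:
d = 12644
(10536 + 20436) + d = (10536 + 20436) + 12644 = 30972 + 12644 = 43616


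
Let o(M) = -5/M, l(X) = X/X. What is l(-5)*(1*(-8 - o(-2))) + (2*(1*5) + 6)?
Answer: 11/2 ≈ 5.5000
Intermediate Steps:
l(X) = 1
l(-5)*(1*(-8 - o(-2))) + (2*(1*5) + 6) = 1*(1*(-8 - (-5)/(-2))) + (2*(1*5) + 6) = 1*(1*(-8 - (-5)*(-1)/2)) + (2*5 + 6) = 1*(1*(-8 - 1*5/2)) + (10 + 6) = 1*(1*(-8 - 5/2)) + 16 = 1*(1*(-21/2)) + 16 = 1*(-21/2) + 16 = -21/2 + 16 = 11/2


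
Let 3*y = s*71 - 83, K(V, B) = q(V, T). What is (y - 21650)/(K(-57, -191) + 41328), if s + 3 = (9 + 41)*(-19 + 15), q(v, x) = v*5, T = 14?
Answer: -26482/41043 ≈ -0.64523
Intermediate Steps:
q(v, x) = 5*v
s = -203 (s = -3 + (9 + 41)*(-19 + 15) = -3 + 50*(-4) = -3 - 200 = -203)
K(V, B) = 5*V
y = -4832 (y = (-203*71 - 83)/3 = (-14413 - 83)/3 = (⅓)*(-14496) = -4832)
(y - 21650)/(K(-57, -191) + 41328) = (-4832 - 21650)/(5*(-57) + 41328) = -26482/(-285 + 41328) = -26482/41043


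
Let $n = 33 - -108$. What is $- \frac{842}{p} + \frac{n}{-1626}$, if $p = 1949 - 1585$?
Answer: $- \frac{59184}{24661} \approx -2.3999$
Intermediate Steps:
$p = 364$
$n = 141$ ($n = 33 + 108 = 141$)
$- \frac{842}{p} + \frac{n}{-1626} = - \frac{842}{364} + \frac{141}{-1626} = \left(-842\right) \frac{1}{364} + 141 \left(- \frac{1}{1626}\right) = - \frac{421}{182} - \frac{47}{542} = - \frac{59184}{24661}$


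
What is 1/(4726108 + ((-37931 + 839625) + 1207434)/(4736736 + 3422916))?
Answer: 2039913/9640849650886 ≈ 2.1159e-7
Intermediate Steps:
1/(4726108 + ((-37931 + 839625) + 1207434)/(4736736 + 3422916)) = 1/(4726108 + (801694 + 1207434)/8159652) = 1/(4726108 + 2009128*(1/8159652)) = 1/(4726108 + 502282/2039913) = 1/(9640849650886/2039913) = 2039913/9640849650886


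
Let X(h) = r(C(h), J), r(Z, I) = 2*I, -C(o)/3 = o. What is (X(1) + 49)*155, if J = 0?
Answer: 7595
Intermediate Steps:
C(o) = -3*o
X(h) = 0 (X(h) = 2*0 = 0)
(X(1) + 49)*155 = (0 + 49)*155 = 49*155 = 7595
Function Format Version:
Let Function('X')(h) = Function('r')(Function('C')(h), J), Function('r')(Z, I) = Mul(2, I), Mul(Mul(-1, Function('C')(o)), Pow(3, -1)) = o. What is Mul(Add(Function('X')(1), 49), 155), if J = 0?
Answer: 7595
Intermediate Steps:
Function('C')(o) = Mul(-3, o)
Function('X')(h) = 0 (Function('X')(h) = Mul(2, 0) = 0)
Mul(Add(Function('X')(1), 49), 155) = Mul(Add(0, 49), 155) = Mul(49, 155) = 7595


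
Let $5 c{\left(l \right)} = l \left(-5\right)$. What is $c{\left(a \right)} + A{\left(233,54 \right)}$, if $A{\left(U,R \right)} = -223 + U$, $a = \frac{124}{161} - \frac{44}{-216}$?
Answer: $\frac{78473}{8694} \approx 9.0261$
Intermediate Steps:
$a = \frac{8467}{8694}$ ($a = 124 \cdot \frac{1}{161} - - \frac{11}{54} = \frac{124}{161} + \frac{11}{54} = \frac{8467}{8694} \approx 0.97389$)
$c{\left(l \right)} = - l$ ($c{\left(l \right)} = \frac{l \left(-5\right)}{5} = \frac{\left(-5\right) l}{5} = - l$)
$c{\left(a \right)} + A{\left(233,54 \right)} = \left(-1\right) \frac{8467}{8694} + \left(-223 + 233\right) = - \frac{8467}{8694} + 10 = \frac{78473}{8694}$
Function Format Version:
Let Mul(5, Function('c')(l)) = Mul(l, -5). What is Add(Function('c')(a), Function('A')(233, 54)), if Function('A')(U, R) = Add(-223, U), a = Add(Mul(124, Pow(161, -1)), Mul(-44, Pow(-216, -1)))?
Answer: Rational(78473, 8694) ≈ 9.0261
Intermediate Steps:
a = Rational(8467, 8694) (a = Add(Mul(124, Rational(1, 161)), Mul(-44, Rational(-1, 216))) = Add(Rational(124, 161), Rational(11, 54)) = Rational(8467, 8694) ≈ 0.97389)
Function('c')(l) = Mul(-1, l) (Function('c')(l) = Mul(Rational(1, 5), Mul(l, -5)) = Mul(Rational(1, 5), Mul(-5, l)) = Mul(-1, l))
Add(Function('c')(a), Function('A')(233, 54)) = Add(Mul(-1, Rational(8467, 8694)), Add(-223, 233)) = Add(Rational(-8467, 8694), 10) = Rational(78473, 8694)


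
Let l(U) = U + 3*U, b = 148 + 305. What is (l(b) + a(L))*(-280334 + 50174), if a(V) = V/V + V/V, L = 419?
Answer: -417510240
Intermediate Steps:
b = 453
l(U) = 4*U
a(V) = 2 (a(V) = 1 + 1 = 2)
(l(b) + a(L))*(-280334 + 50174) = (4*453 + 2)*(-280334 + 50174) = (1812 + 2)*(-230160) = 1814*(-230160) = -417510240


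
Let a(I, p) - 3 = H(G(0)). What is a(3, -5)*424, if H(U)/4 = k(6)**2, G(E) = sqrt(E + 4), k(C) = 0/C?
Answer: 1272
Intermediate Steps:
k(C) = 0
G(E) = sqrt(4 + E)
H(U) = 0 (H(U) = 4*0**2 = 4*0 = 0)
a(I, p) = 3 (a(I, p) = 3 + 0 = 3)
a(3, -5)*424 = 3*424 = 1272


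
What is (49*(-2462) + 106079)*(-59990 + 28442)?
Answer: 459307332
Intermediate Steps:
(49*(-2462) + 106079)*(-59990 + 28442) = (-120638 + 106079)*(-31548) = -14559*(-31548) = 459307332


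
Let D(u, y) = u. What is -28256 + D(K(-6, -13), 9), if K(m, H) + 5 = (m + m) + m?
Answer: -28279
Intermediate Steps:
K(m, H) = -5 + 3*m (K(m, H) = -5 + ((m + m) + m) = -5 + (2*m + m) = -5 + 3*m)
-28256 + D(K(-6, -13), 9) = -28256 + (-5 + 3*(-6)) = -28256 + (-5 - 18) = -28256 - 23 = -28279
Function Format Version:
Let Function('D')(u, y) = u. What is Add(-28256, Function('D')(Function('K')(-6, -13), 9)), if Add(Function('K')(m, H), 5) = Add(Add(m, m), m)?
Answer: -28279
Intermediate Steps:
Function('K')(m, H) = Add(-5, Mul(3, m)) (Function('K')(m, H) = Add(-5, Add(Add(m, m), m)) = Add(-5, Add(Mul(2, m), m)) = Add(-5, Mul(3, m)))
Add(-28256, Function('D')(Function('K')(-6, -13), 9)) = Add(-28256, Add(-5, Mul(3, -6))) = Add(-28256, Add(-5, -18)) = Add(-28256, -23) = -28279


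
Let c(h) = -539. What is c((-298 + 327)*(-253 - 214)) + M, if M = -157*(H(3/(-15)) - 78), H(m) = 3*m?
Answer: 59006/5 ≈ 11801.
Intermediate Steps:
M = 61701/5 (M = -157*(3*(3/(-15)) - 78) = -157*(3*(3*(-1/15)) - 78) = -157*(3*(-⅕) - 78) = -157*(-⅗ - 78) = -157*(-393/5) = 61701/5 ≈ 12340.)
c((-298 + 327)*(-253 - 214)) + M = -539 + 61701/5 = 59006/5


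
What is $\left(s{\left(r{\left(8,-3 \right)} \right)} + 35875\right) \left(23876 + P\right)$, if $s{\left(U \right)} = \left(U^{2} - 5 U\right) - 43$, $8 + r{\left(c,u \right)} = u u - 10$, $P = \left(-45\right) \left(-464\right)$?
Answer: $1609336248$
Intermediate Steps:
$P = 20880$
$r{\left(c,u \right)} = -18 + u^{2}$ ($r{\left(c,u \right)} = -8 + \left(u u - 10\right) = -8 + \left(u^{2} - 10\right) = -8 + \left(-10 + u^{2}\right) = -18 + u^{2}$)
$s{\left(U \right)} = -43 + U^{2} - 5 U$
$\left(s{\left(r{\left(8,-3 \right)} \right)} + 35875\right) \left(23876 + P\right) = \left(\left(-43 + \left(-18 + \left(-3\right)^{2}\right)^{2} - 5 \left(-18 + \left(-3\right)^{2}\right)\right) + 35875\right) \left(23876 + 20880\right) = \left(\left(-43 + \left(-18 + 9\right)^{2} - 5 \left(-18 + 9\right)\right) + 35875\right) 44756 = \left(\left(-43 + \left(-9\right)^{2} - -45\right) + 35875\right) 44756 = \left(\left(-43 + 81 + 45\right) + 35875\right) 44756 = \left(83 + 35875\right) 44756 = 35958 \cdot 44756 = 1609336248$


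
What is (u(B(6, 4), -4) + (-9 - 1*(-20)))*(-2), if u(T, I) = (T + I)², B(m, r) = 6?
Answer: -30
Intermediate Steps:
u(T, I) = (I + T)²
(u(B(6, 4), -4) + (-9 - 1*(-20)))*(-2) = ((-4 + 6)² + (-9 - 1*(-20)))*(-2) = (2² + (-9 + 20))*(-2) = (4 + 11)*(-2) = 15*(-2) = -30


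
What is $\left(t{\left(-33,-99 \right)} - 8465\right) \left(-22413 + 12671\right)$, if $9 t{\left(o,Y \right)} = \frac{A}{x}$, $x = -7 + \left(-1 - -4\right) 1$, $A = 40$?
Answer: $\frac{742291690}{9} \approx 8.2477 \cdot 10^{7}$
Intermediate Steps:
$x = -4$ ($x = -7 + \left(-1 + 4\right) 1 = -7 + 3 \cdot 1 = -7 + 3 = -4$)
$t{\left(o,Y \right)} = - \frac{10}{9}$ ($t{\left(o,Y \right)} = \frac{40 \frac{1}{-4}}{9} = \frac{40 \left(- \frac{1}{4}\right)}{9} = \frac{1}{9} \left(-10\right) = - \frac{10}{9}$)
$\left(t{\left(-33,-99 \right)} - 8465\right) \left(-22413 + 12671\right) = \left(- \frac{10}{9} - 8465\right) \left(-22413 + 12671\right) = \left(- \frac{76195}{9}\right) \left(-9742\right) = \frac{742291690}{9}$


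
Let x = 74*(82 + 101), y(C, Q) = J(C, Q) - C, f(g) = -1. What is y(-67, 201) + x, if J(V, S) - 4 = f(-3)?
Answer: 13612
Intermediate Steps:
J(V, S) = 3 (J(V, S) = 4 - 1 = 3)
y(C, Q) = 3 - C
x = 13542 (x = 74*183 = 13542)
y(-67, 201) + x = (3 - 1*(-67)) + 13542 = (3 + 67) + 13542 = 70 + 13542 = 13612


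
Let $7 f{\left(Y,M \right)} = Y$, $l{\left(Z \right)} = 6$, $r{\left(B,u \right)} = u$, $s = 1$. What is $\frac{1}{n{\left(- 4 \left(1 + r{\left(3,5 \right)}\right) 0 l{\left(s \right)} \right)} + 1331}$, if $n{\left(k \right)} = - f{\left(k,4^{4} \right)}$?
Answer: $\frac{1}{1331} \approx 0.00075131$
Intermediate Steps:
$f{\left(Y,M \right)} = \frac{Y}{7}$
$n{\left(k \right)} = - \frac{k}{7}$
$\frac{1}{n{\left(- 4 \left(1 + r{\left(3,5 \right)}\right) 0 l{\left(s \right)} \right)} + 1331} = \frac{1}{- \frac{- 4 \left(1 + 5\right) 0 \cdot 6}{7} + 1331} = \frac{1}{- \frac{- 4 \cdot 6 \cdot 0 \cdot 6}{7} + 1331} = \frac{1}{- \frac{\left(-4\right) 0 \cdot 6}{7} + 1331} = \frac{1}{- \frac{0 \cdot 6}{7} + 1331} = \frac{1}{\left(- \frac{1}{7}\right) 0 + 1331} = \frac{1}{0 + 1331} = \frac{1}{1331}$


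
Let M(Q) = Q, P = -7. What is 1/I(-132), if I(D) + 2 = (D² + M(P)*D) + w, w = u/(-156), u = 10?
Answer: 78/1430983 ≈ 5.4508e-5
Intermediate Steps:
w = -5/78 (w = 10/(-156) = 10*(-1/156) = -5/78 ≈ -0.064103)
I(D) = -161/78 + D² - 7*D (I(D) = -2 + ((D² - 7*D) - 5/78) = -2 + (-5/78 + D² - 7*D) = -161/78 + D² - 7*D)
1/I(-132) = 1/(-161/78 + (-132)² - 7*(-132)) = 1/(-161/78 + 17424 + 924) = 1/(1430983/78) = 78/1430983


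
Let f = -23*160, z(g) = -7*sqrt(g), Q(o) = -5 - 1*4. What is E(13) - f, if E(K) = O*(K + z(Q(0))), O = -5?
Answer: 3615 + 105*I ≈ 3615.0 + 105.0*I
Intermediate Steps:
Q(o) = -9 (Q(o) = -5 - 4 = -9)
E(K) = -5*K + 105*I (E(K) = -5*(K - 21*I) = -5*K + 105*I)
f = -3680
E(13) - f = (-5*13 + 105*I) - 1*(-3680) = (-65 + 105*I) + 3680 = 3615 + 105*I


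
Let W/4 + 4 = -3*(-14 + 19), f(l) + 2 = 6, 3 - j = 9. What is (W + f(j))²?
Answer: 5184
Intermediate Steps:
j = -6 (j = 3 - 1*9 = 3 - 9 = -6)
f(l) = 4 (f(l) = -2 + 6 = 4)
W = -76 (W = -16 + 4*(-3*(-14 + 19)) = -16 + 4*(-3*5) = -16 + 4*(-15) = -16 - 60 = -76)
(W + f(j))² = (-76 + 4)² = (-72)² = 5184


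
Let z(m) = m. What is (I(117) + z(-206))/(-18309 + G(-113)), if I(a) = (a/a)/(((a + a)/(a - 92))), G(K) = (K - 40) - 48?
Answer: 48179/4331340 ≈ 0.011123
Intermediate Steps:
G(K) = -88 + K (G(K) = (-40 + K) - 48 = -88 + K)
I(a) = (-92 + a)/(2*a) (I(a) = 1/((2*a)/(-92 + a)) = 1/(2*a/(-92 + a)) = 1*((-92 + a)/(2*a)) = (-92 + a)/(2*a))
(I(117) + z(-206))/(-18309 + G(-113)) = ((½)*(-92 + 117)/117 - 206)/(-18309 + (-88 - 113)) = ((½)*(1/117)*25 - 206)/(-18309 - 201) = (25/234 - 206)/(-18510) = -48179/234*(-1/18510) = 48179/4331340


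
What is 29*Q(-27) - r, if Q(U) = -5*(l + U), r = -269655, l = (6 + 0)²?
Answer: 268350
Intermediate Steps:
l = 36 (l = 6² = 36)
Q(U) = -180 - 5*U (Q(U) = -5*(36 + U) = -180 - 5*U)
29*Q(-27) - r = 29*(-180 - 5*(-27)) - 1*(-269655) = 29*(-180 + 135) + 269655 = 29*(-45) + 269655 = -1305 + 269655 = 268350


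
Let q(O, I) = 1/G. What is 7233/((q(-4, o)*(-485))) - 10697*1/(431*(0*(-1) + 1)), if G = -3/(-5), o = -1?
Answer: -35292494/1045175 ≈ -33.767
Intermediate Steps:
G = 3/5 (G = -3*(-1/5) = 3/5 ≈ 0.60000)
q(O, I) = 5/3 (q(O, I) = 1/(3/5) = 5/3)
7233/((q(-4, o)*(-485))) - 10697*1/(431*(0*(-1) + 1)) = 7233/(((5/3)*(-485))) - 10697*1/(431*(0*(-1) + 1)) = 7233/(-2425/3) - 10697*1/(431*(0 + 1)) = 7233*(-3/2425) - 10697/(1*431) = -21699/2425 - 10697/431 = -35292494/1045175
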